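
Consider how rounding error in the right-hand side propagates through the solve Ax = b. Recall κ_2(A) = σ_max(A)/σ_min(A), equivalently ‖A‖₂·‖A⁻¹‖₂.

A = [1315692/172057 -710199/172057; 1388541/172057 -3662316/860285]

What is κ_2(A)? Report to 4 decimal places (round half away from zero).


209.4000

AᵀA = [4350881745/35200489 -11602011456/176002445; -11602011456/176002445 30941883441/880012225]; tr = 483439194/3045025, det = 1750329/3045025
eigenvalues of AᵀA: λ = (tr ± √(tr²−4·det))/2 = 3969/25, 441/121801
σ_max=√(3969/25)=(63/5), σ_min=√(441/121801)=(21/349) → κ = 209.4000


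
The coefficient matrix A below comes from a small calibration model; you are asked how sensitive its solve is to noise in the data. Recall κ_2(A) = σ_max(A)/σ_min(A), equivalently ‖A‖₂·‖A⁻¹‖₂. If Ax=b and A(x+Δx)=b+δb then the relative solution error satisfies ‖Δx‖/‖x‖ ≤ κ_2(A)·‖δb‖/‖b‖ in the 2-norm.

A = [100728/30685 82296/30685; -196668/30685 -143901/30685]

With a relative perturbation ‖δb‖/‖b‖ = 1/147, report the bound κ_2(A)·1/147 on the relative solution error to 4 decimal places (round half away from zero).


AᵀA = [168942672/3258025 126609804/3258025; 126609804/3258025 95086953/3258025]; tr = 10561185/130321, det = 419904/130321
λ_max, λ_min = (10561185/130321 ± √111319739367489/16983563041)/2 = 81, 5184/130321
so κ_2 = √(81 / (5184/130321)) = 45.1250
bound on ‖Δx‖/‖x‖: κ·ε = 45.1250·1/147 = 0.3070

0.3070


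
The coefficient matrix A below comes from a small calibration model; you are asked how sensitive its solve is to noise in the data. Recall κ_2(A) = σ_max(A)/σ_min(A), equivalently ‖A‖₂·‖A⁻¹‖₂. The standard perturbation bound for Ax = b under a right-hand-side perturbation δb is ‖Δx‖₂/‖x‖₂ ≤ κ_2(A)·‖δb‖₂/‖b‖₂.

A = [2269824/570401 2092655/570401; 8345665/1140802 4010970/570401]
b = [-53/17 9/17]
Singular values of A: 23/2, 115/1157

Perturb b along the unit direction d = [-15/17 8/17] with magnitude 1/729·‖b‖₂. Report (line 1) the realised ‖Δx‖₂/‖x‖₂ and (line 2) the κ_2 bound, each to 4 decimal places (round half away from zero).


σ_max = 23/2, σ_min = 115/1157
κ = σ_max/σ_min = (23/2)/(115/1157) = 115.7000
perturbation bound = 115.7000·1/729 = 0.1587
solve Ax = b  →  x = [-20.8786 21.7964]
‖b‖₂ = 3.1623 and ‖x‖₂ = 30.1827
re-solving with b+δb shifts x by Δx of norm 0.0436
relative error = 0.0014
so the bound overstates the realised error by a factor of ≈ 109.7631 (computed from the unrounded values)

0.0014
0.1587


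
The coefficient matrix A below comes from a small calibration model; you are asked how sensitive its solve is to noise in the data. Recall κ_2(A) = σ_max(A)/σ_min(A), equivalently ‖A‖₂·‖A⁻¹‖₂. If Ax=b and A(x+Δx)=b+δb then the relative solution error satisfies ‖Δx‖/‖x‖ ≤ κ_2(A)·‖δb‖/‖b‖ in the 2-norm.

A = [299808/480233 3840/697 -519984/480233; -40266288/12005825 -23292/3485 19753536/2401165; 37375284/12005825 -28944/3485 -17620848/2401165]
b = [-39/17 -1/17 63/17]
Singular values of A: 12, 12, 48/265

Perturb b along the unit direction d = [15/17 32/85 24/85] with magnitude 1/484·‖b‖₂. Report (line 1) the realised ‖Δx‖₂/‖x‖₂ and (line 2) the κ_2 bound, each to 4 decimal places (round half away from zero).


from the listed singular values, σ₁ = 12, σ_n = 48/265
condition number: 12 ÷ (48/265) = 66.2500
perturbation bound = 66.2500·1/484 = 0.1369
solve Ax = b  →  x = [-5.0235 -0.2988 -2.2979]
‖b‖₂ = 4.3589 and ‖x‖₂ = 5.5321
Δx = A⁻¹·δb where δb = 1/484·4.3589·d; ‖Δx‖ = 0.0497
dividing the unrounded norms, ‖Δx‖/‖x‖ = 0.0090
realised/bound (from unrounded values) ≈ 0.0657

0.0090
0.1369


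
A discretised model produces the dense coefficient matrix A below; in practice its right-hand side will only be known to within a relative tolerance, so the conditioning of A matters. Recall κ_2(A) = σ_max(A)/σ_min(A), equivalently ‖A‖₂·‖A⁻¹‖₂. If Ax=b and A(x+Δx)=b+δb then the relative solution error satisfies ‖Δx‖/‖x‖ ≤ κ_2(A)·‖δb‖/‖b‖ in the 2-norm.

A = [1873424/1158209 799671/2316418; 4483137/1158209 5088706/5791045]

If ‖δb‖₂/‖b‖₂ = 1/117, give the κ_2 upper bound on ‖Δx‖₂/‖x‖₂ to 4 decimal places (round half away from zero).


AᵀA = [139693697305/7937562649 157151912778/39687813245; 157151912778/39687813245 707494424401/793756264900]; tr = 8731031621/472192900, det = 3418801/472192900
eigenvalues of AᵀA: λ = (tr ± √(tr²−4·det))/2 = 1849/100, 1849/4721929
κ = σ_max/σ_min = (43/10)/(43/2173) = 217.3000
worst-case relative error ≤ 217.3000 × 1/117 = 1.8573

1.8573


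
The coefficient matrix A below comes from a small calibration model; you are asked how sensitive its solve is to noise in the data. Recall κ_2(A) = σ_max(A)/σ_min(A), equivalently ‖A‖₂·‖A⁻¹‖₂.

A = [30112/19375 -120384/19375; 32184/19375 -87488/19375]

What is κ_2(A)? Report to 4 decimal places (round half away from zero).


AᵀA = [77701696/15015625 -257628672/15015625; -257628672/15015625 885858304/15015625]; tr = 1541696/24025, det = 262144/24025
λ_max, λ_min = (1541696/24025 ± √2351634518016/577200625)/2 = 64, 4096/24025
κ = σ_max/σ_min = 8/(64/155) = 19.3750

19.3750


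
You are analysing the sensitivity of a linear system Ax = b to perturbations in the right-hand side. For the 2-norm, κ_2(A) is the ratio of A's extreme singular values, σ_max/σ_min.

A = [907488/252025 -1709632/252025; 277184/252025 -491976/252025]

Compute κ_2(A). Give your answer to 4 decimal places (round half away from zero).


M = AᵀA = [1440584704/101626561 -2700541440/101626561; -2700541440/101626561 5063811136/101626561]. tr(M)=22506560/351649, det(M)=65536/351649
λ_max, λ_min = (22506560/351649 ± √506453060358144/123657019201)/2 = 64, 1024/351649
σ_max=√64=8, σ_min=√(1024/351649)=(32/593) → κ = 148.2500

148.2500


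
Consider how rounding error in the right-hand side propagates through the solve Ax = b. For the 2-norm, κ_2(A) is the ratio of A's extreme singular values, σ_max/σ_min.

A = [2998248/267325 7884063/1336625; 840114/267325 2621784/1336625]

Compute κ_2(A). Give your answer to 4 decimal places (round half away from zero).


M = AᵀA = [15512452164/114340249 41345557704/571701245; 41345557704/571701245 110451521169/2858506225]. tr(M)=1724092821/9891025, det(M)=4743684/395641
solving λ² − 1724092821/9891025·λ + 4743684/395641 = 0 gives λ = 4356/25, 27225/395641
σ_max=√(4356/25)=(66/5), σ_min=√(27225/395641)=(165/629) → κ = 50.3200

50.3200


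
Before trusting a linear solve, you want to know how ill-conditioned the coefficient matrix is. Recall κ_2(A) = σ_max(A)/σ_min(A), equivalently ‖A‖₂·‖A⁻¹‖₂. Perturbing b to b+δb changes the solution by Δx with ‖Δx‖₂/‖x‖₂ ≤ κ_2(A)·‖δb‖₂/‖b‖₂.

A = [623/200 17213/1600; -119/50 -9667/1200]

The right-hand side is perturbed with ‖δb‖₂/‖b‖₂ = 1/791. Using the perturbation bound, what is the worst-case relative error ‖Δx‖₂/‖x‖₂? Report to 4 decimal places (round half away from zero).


0.4855

AᵀA = [122941/8000 10115413/192000; 10115413/192000 832360109/4608000]; tr = 7225393/36864, det = 2401/9216
char-poly roots: 196 and 49/36864
κ = σ_max/σ_min = 14/(7/192) = 384.0000
bound on ‖Δx‖/‖x‖: κ·ε = 384.0000·1/791 = 0.4855


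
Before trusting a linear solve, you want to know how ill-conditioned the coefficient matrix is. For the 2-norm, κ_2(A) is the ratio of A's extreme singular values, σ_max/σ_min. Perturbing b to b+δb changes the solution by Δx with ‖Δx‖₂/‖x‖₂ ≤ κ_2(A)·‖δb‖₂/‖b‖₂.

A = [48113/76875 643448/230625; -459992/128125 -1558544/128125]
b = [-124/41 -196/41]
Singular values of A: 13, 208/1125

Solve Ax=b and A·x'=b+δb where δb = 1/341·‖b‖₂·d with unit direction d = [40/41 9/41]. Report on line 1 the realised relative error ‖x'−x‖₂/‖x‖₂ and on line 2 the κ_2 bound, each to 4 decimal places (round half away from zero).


0.0041
0.2062

from the listed singular values, σ₁ = 13, σ_n = 208/1125
κ_2(A) = 13 / (208/1125) = 70.3125
bound on ‖Δx‖/‖x‖: κ·ε = 70.3125·1/341 = 0.2062
solve Ax = b  →  x = [20.8554 -5.7623]
‖b‖₂ = 5.6569 and ‖x‖₂ = 21.6368
δb = ε·‖b‖·d = [0.0162 0.0036]; solving A·Δx = δb gives ‖Δx‖ = 0.0897
dividing the unrounded norms, ‖Δx‖/‖x‖ = 0.0041
so the bound overstates the realised error by a factor of ≈ 49.7235 (computed from the unrounded values)


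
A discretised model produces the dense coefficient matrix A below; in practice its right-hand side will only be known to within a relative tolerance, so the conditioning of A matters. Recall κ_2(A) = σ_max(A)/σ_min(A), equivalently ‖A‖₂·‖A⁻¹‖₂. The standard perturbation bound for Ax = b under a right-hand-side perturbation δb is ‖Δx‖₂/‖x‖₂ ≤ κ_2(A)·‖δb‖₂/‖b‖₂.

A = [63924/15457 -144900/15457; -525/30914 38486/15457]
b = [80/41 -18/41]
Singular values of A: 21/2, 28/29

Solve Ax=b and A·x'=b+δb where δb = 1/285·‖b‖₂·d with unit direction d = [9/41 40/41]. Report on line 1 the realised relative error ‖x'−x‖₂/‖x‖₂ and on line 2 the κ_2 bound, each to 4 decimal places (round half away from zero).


from the listed singular values, σ₁ = 21/2, σ_n = 28/29
condition number: (21/2) ÷ (28/29) = 10.8750
perturbation bound = 10.8750·1/285 = 0.0382
solve Ax = b  →  x = [0.0733 -0.1758]
2-norm of b is 2.0000; of x, 0.1905
Δx = A⁻¹·δb where δb = 1/285·2.0000·d; ‖Δx‖ = 0.0073
dividing the unrounded norms, ‖Δx‖/‖x‖ = 0.0382
tightness: 0.0382 against a bound of 0.0382; the bound is attained (ratio 1)

0.0382
0.0382


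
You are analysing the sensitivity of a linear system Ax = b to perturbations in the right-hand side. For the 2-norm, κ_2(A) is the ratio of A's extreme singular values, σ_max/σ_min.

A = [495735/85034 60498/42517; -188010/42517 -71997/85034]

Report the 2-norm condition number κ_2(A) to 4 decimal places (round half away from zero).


41.4800

M = AᵀA = [387144230625/7230781156 21763566000/1807695289; 21763566000/1807695289 19823600025/7230781156]. tr(M)=121049325/2150738, det(M)=31640625/17205904
solving λ² − 121049325/2150738·λ + 31640625/17205904 = 0 gives λ = 225/4, 140625/4301476
κ = σ_max/σ_min = (15/2)/(375/2074) = 41.4800


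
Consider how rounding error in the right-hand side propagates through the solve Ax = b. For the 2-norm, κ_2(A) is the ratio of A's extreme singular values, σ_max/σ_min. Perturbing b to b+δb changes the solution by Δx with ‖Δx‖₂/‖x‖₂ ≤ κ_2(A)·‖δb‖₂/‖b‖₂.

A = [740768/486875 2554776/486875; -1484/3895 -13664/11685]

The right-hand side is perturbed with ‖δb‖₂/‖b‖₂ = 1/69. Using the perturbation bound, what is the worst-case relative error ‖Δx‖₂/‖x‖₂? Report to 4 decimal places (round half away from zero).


2.0652

form AᵀA = [346905104/141015625 3565926784/423046875; 3565926784/423046875 36680064064/1269140625] with trace 63683536/2030625 and determinant 2458624/50765625
solving λ² − 63683536/2030625·λ + 2458624/50765625 = 0 gives λ = 784/25, 3136/2030625
κ = σ_max/σ_min = (28/5)/(56/1425) = 142.5000
κ_2(A)·‖δb‖/‖b‖ = 2.0652


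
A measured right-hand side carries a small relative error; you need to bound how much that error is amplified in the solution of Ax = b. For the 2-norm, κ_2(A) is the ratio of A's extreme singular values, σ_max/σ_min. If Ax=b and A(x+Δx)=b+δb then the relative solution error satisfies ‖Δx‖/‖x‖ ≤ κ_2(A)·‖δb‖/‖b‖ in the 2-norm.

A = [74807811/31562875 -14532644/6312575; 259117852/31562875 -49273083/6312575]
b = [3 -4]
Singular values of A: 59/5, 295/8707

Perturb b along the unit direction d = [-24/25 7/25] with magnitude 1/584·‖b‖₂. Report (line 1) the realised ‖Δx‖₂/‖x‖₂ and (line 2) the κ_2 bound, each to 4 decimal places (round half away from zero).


σ_max = 59/5, σ_min = 295/8707
κ_2(A) = (59/5) / (295/8707) = 348.2800
perturbation bound = 348.2800·1/584 = 0.5964
solve Ax = b  →  x = [-81.6055 -85.3171]
2-norm of b is 5.0000; of x, 118.0613
with δb = [-0.0082 0.0024], A·Δx = δb → ‖Δx‖ = 0.2527
realised ‖Δx‖/‖x‖ = 0.0021
realised/bound (from unrounded values) ≈ 0.0036

0.0021
0.5964


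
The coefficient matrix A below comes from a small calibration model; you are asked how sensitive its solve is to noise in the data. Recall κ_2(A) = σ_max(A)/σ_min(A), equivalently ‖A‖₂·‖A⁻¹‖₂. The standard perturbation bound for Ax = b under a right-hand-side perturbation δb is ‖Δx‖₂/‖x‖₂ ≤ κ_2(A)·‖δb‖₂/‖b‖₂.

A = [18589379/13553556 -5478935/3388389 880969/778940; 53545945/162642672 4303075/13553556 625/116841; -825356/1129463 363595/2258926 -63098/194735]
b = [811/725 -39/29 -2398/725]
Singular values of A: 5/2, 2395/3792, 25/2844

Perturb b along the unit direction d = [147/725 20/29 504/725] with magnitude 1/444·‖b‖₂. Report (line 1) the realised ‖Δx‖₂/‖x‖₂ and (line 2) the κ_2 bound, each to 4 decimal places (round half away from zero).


σ_max = 5/2, σ_min = 25/2844
κ = σ_max/σ_min = (5/2)/(25/2844) = 284.4000
κ_2(A)·‖δb‖/‖b‖ = 0.6405
solve Ax = b  →  x = [112.3936 -115.7175 -300.7529]
‖b‖ = 3.7417, ‖x‖ = 341.2846
δb = ε·‖b‖·d = [0.0017 0.0058 0.0059]; solving A·Δx = δb gives ‖Δx‖ = 0.9587
dividing the unrounded norms, ‖Δx‖/‖x‖ = 0.0028
realised/bound (from unrounded values) ≈ 0.0044

0.0028
0.6405


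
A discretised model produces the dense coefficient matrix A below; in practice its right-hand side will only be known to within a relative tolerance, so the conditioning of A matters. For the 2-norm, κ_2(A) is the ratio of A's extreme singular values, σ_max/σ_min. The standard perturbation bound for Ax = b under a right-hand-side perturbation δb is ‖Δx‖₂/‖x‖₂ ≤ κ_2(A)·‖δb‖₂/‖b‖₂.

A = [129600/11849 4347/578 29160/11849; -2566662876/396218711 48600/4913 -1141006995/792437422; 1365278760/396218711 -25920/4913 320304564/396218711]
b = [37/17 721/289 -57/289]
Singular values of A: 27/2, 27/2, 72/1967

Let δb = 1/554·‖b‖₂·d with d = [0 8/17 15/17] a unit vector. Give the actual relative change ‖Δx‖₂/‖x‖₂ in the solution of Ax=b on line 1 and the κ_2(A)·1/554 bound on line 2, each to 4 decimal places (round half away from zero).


largest singular value 27/2, smallest 72/1967
condition number: (27/2) ÷ (72/1967) = 368.8125
perturbation bound = 368.8125·1/554 = 0.6657
solve Ax = b  →  x = [-5.9587 0.2309 26.6617]
‖b‖₂ = 3.3166 and ‖x‖₂ = 27.3204
re-solving with b+δb shifts x by Δx of norm 0.1636
relative error = 0.0060
realised/bound (from unrounded values) ≈ 0.0090

0.0060
0.6657


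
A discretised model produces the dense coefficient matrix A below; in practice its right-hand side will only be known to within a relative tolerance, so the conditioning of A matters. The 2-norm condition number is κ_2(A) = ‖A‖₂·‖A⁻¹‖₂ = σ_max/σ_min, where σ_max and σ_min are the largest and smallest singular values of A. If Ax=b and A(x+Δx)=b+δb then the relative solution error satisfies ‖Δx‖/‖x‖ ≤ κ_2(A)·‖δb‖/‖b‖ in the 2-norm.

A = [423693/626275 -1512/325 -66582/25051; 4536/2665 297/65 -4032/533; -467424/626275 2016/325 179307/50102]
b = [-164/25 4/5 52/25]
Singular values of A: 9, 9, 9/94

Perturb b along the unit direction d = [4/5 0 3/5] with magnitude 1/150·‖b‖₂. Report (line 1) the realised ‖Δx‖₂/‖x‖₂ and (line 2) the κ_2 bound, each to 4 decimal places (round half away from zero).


largest singular value 9, smallest 9/94
κ_2(A) = 9 / (9/94) = 94.0000
bound on ‖Δx‖/‖x‖: κ·ε = 94.0000·1/150 = 0.6267
solve Ax = b  →  x = [-40.8113 0.5812 -8.9373]
2-norm of b is 6.9282; of x, 41.7825
Δx = A⁻¹·δb where δb = 1/150·6.9282·d; ‖Δx‖ = 0.4824
realised ‖Δx‖/‖x‖ = 0.0115
so the bound overstates the realised error by a factor of ≈ 54.2771 (computed from the unrounded values)

0.0115
0.6267


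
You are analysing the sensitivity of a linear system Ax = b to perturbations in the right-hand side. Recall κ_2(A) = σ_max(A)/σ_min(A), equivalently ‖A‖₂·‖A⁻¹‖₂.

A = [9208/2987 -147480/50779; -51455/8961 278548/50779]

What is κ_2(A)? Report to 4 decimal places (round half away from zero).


M = AᵀA = [3410702401/80299521 -1082745580/26766507; -1082745580/26766507 343734736/8922169]. tr(M)=7734025/95481, det(M)=576/10609
λ_max, λ_min = (7734025/95481 ± √59813162806609/9116621361)/2 = 81, 64/95481
σ_max=√81=9, σ_min=√(64/95481)=(8/309) → κ = 347.6250

347.6250


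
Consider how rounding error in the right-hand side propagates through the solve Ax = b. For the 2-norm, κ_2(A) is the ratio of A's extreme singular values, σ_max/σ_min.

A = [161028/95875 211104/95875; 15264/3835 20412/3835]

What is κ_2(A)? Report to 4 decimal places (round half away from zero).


295.0000

AᵀA = [1015080336/54390625 1353397248/54390625; 1353397248/54390625 1804562064/54390625]; tr = 112785696/2175625, det = 1679616/54390625
solving λ² − 112785696/2175625·λ + 1679616/54390625 = 0 gives λ = 1296/25, 1296/2175625
κ = σ_max/σ_min = (36/5)/(36/1475) = 295.0000


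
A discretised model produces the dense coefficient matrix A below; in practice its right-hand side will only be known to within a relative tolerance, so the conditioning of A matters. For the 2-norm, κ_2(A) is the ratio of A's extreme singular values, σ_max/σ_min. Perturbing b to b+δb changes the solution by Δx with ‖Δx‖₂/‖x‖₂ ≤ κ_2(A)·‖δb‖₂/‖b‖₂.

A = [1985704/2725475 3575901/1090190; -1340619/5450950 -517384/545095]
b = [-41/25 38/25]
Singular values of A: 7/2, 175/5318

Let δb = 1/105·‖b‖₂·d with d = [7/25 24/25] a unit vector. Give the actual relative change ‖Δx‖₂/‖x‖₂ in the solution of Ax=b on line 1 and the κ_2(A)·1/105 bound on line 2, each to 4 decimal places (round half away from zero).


from the listed singular values, σ₁ = 7/2, σ_n = 175/5318
κ_2(A) = (7/2) / (175/5318) = 106.3600
bound on ‖Δx‖/‖x‖: κ·ε = 106.3600·1/105 = 1.0130
solve Ax = b  →  x = [-29.7728 6.1132]
2-norm of b is 2.2361; of x, 30.3939
Δx = A⁻¹·δb where δb = 1/105·2.2361·d; ‖Δx‖ = 0.6472
relative error = 0.0213
tightness: 0.0213 against a bound of 1.0130 (unrounded ratio ≈ 0.0210)

0.0213
1.0130


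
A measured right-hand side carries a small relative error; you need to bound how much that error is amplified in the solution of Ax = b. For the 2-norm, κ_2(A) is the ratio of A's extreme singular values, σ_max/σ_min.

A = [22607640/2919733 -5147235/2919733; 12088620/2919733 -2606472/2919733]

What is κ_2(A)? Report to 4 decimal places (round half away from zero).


209.4500

M = AᵀA = [2274187266000/29497719001 -511679880360/29497719001; -511679880360/29497719001 115182437481/29497719001]. tr(M)=1421397801/17547721, det(M)=2624400/17547721
eigenvalues of AᵀA: λ = (tr ± √(tr²−4·det))/2 = 81, 32400/17547721
σ_max=√81=9, σ_min=√(32400/17547721)=(180/4189) → κ = 209.4500


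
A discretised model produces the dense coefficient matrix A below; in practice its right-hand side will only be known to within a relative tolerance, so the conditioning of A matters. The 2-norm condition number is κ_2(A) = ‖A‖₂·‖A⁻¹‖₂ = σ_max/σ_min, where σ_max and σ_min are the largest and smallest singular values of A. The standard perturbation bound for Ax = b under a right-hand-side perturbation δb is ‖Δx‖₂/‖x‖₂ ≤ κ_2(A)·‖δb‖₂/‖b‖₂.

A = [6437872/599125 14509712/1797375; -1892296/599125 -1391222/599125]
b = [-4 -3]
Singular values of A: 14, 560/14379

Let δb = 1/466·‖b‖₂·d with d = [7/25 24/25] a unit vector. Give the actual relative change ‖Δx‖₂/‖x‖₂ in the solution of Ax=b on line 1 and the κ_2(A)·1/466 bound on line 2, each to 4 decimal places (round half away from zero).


largest singular value 14, smallest 560/14379
condition number: 14 ÷ (560/14379) = 359.4750
κ_2(A)·‖δb‖/‖b‖ = 0.7714
solve Ax = b  →  x = [61.4529 -82.2943]
‖b‖₂ = 5.0000 and ‖x‖₂ = 102.7074
with δb = [0.0030 0.0103], A·Δx = δb → ‖Δx‖ = 0.2755
relative error = 0.0027
so the bound overstates the realised error by a factor of ≈ 287.5806 (computed from the unrounded values)

0.0027
0.7714


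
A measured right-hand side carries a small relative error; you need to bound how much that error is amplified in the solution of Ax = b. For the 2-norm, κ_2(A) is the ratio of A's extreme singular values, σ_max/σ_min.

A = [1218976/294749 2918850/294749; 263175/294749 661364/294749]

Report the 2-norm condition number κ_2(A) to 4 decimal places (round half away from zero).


276.5000

M = AᵀA = [925141921/51681721 2220144300/51681721; 2220144300/51681721 5328428116/51681721]. tr(M)=37003373/305809, det(M)=58564/305809
char-poly roots: 121 and 484/305809
κ = σ_max/σ_min = 11/(22/553) = 276.5000


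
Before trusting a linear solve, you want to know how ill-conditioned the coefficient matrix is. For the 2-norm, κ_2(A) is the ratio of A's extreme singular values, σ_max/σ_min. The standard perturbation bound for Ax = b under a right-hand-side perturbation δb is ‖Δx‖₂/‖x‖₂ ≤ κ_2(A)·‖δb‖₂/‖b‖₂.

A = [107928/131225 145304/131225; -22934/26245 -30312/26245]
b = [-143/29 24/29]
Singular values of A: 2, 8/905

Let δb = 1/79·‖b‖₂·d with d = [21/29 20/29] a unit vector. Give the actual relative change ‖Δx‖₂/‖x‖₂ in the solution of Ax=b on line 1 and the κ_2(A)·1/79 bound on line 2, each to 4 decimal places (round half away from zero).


σ_max = 2, σ_min = 8/905
κ = σ_max/σ_min = 2/(8/905) = 226.2500
perturbation bound = 226.2500·1/79 = 2.8639
solve Ax = b  →  x = [270.3000 -205.2250]
‖b‖₂ = 5.0000 and ‖x‖₂ = 339.3809
δb = ε·‖b‖·d = [0.0458 0.0436]; solving A·Δx = δb gives ‖Δx‖ = 7.1598
dividing the unrounded norms, ‖Δx‖/‖x‖ = 0.0211
realised/bound (from unrounded values) ≈ 0.0074

0.0211
2.8639


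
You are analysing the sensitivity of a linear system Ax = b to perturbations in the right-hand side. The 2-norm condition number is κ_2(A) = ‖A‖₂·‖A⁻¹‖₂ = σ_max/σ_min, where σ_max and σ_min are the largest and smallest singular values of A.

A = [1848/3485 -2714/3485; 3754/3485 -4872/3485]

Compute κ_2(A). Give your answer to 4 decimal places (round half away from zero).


form AᵀA = [12116/8405 -16128/8405; -16128/8405 21524/8405] with trace 6728/1681 and determinant 16/1681
λ_max, λ_min = (6728/1681 ± √45158400/2825761)/2 = 4, 4/1681
κ = σ_max/σ_min = 2/(2/41) = 41.0000

41.0000


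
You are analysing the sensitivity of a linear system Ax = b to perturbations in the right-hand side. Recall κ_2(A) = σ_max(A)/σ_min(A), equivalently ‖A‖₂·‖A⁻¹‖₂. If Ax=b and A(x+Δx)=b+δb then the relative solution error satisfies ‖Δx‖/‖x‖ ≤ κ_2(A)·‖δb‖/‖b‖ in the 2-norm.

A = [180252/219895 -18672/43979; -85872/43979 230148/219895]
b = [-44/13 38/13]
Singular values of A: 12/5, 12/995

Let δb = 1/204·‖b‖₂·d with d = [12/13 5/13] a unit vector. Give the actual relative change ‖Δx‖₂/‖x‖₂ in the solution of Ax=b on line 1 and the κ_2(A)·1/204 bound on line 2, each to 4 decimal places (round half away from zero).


0.0110
0.9755

from the listed singular values, σ₁ = 12/5, σ_n = 12/995
κ_2(A) = (12/5) / (12/995) = 199.0000
bound on ‖Δx‖/‖x‖: κ·ε = 199.0000·1/204 = 0.9755
solve Ax = b  →  x = [-79.5098 -145.5392]
‖b‖ = 4.4721, ‖x‖ = 165.8417
with δb = [0.0202 0.0084], A·Δx = δb → ‖Δx‖ = 1.8177
realised ‖Δx‖/‖x‖ = 0.0110
tightness: 0.0110 against a bound of 0.9755 (unrounded ratio ≈ 0.0112)


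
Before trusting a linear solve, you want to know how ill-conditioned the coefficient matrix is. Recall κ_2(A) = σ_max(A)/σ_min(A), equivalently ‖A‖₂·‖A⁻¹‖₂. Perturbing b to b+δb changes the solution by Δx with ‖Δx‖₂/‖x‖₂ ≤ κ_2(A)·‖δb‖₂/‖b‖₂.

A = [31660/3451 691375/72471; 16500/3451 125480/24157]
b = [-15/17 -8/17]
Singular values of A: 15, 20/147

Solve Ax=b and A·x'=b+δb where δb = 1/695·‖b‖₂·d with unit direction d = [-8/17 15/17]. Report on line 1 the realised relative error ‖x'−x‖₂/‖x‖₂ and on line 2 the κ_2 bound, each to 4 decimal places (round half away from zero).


0.1586
0.1586

largest singular value 15, smallest 20/147
κ_2(A) = 15 / (20/147) = 110.2500
κ_2(A)·‖δb‖/‖b‖ = 0.1586
solve Ax = b  →  x = [-0.0460 -0.0483]
‖b‖ = 1.0000, ‖x‖ = 0.0667
δb = ε·‖b‖·d = [-0.0007 0.0013]; solving A·Δx = δb gives ‖Δx‖ = 0.0106
realised ‖Δx‖/‖x‖ = 0.1586
so the bound is sharp here: realised error equals the bound


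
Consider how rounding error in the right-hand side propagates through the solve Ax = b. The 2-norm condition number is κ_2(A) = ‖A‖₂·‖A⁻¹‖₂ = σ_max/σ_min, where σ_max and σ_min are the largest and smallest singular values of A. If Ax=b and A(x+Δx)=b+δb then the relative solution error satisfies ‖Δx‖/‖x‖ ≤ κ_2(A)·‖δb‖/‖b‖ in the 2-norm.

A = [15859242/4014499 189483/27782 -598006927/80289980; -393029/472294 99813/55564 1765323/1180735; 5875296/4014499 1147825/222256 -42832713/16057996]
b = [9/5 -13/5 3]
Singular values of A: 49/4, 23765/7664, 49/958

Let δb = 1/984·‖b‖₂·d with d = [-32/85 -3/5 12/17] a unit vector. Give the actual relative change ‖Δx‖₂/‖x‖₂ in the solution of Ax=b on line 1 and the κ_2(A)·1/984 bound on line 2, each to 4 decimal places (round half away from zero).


0.0015
0.2434

largest singular value 49/4, smallest 49/958
κ = σ_max/σ_min = (49/4)/(49/958) = 239.5000
bound on ‖Δx‖/‖x‖: κ·ε = 239.5000·1/984 = 0.2434
solve Ax = b  →  x = [51.9408 -0.0646 27.2487]
‖b‖₂ = 4.3589 and ‖x‖₂ = 58.6545
re-solving with b+δb shifts x by Δx of norm 0.0866
dividing the unrounded norms, ‖Δx‖/‖x‖ = 0.0015
tightness: 0.0015 against a bound of 0.2434 (unrounded ratio ≈ 0.0061)


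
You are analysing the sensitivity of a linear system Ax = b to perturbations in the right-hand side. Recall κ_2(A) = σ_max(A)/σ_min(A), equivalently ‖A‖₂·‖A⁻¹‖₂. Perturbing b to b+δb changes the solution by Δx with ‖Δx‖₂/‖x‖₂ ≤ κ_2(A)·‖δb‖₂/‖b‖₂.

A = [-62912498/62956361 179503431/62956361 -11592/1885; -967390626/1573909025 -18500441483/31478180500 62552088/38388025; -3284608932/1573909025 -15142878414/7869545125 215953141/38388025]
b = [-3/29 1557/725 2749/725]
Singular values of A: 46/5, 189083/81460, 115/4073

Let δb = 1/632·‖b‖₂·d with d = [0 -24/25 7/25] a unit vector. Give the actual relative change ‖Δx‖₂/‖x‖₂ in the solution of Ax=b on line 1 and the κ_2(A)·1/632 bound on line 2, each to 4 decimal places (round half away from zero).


largest singular value 46/5, smallest 115/4073
κ_2(A) = (46/5) / (115/4073) = 325.8400
κ_2(A)·‖δb‖/‖b‖ = 0.5156
solve Ax = b  →  x = [-8.4650 -31.7342 -13.3211]
‖b‖₂ = 4.3589 and ‖x‖₂ = 35.4425
with δb = [0.0000 -0.0066 0.0019], A·Δx = δb → ‖Δx‖ = 0.2443
realised ‖Δx‖/‖x‖ = 0.0069
tightness: 0.0069 against a bound of 0.5156 (unrounded ratio ≈ 0.0134)

0.0069
0.5156


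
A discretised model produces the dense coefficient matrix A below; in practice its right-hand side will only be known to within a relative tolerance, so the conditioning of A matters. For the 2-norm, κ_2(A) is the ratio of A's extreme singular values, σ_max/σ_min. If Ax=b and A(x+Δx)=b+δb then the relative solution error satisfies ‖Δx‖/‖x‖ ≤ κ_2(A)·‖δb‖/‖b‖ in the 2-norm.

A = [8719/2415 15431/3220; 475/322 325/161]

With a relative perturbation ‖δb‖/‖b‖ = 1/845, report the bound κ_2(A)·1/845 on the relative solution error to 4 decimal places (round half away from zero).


0.2286

form AᵀA = [354849469/23328900 157699139/7776300; 157699139/7776300 280365761/10368400] with trace 157707589/3732624 and determinant 714025/14930496
solving λ² − 157707589/3732624·λ + 714025/14930496 = 0 gives λ = 169/4, 4225/3732624
κ_2(A) = √(λ_max/λ_min) = √((169/4) / (4225/3732624)) = 193.2000
perturbation bound = 193.2000·1/845 = 0.2286


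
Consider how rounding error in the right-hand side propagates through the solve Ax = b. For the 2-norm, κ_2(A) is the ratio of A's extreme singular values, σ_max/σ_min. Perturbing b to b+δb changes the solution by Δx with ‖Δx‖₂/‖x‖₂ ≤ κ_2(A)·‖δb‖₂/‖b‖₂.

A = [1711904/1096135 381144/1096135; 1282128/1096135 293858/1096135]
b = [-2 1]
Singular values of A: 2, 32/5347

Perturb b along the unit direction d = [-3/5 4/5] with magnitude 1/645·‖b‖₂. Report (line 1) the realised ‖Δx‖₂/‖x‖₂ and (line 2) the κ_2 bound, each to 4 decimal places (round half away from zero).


0.0017
0.5181

from the listed singular values, σ₁ = 2, σ_n = 32/5347
κ_2(A) = 2 / (32/5347) = 334.1875
perturbation bound = 334.1875·1/645 = 0.5181
solve Ax = b  →  x = [-73.8460 325.9268]
‖b‖ = 2.2361, ‖x‖ = 334.1879
δb = ε·‖b‖·d = [-0.0021 0.0028]; solving A·Δx = δb gives ‖Δx‖ = 0.5793
realised ‖Δx‖/‖x‖ = 0.0017
tightness: 0.0017 against a bound of 0.5181 (unrounded ratio ≈ 0.0033)


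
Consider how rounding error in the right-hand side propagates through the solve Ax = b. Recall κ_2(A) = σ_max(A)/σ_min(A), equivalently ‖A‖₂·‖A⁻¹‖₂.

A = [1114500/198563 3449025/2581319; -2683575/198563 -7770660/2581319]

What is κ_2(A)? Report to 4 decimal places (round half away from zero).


AᵀA = [8443685030625/39427264969 1899775944000/39427264969; 1899775944000/39427264969 427685978025/39427264969]; tr = 5277436650/23454649, det = 31640625/23454649
char-poly roots: 225 and 140625/23454649
σ_max=√225=15, σ_min=√(140625/23454649)=(375/4843) → κ = 193.7200

193.7200


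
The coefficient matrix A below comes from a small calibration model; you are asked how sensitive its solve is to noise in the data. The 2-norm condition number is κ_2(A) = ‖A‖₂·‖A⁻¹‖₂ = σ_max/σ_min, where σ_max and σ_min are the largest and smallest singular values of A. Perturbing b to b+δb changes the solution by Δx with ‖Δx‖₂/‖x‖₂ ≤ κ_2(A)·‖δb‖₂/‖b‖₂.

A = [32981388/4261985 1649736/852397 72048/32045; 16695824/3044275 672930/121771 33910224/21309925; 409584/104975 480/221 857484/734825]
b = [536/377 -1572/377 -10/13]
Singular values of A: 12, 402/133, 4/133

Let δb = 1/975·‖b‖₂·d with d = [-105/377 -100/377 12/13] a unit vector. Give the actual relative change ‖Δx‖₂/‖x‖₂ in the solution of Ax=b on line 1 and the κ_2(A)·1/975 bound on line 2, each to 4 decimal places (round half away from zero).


from the listed singular values, σ₁ = 12, σ_n = 4/133
κ = σ_max/σ_min = 12/(4/133) = 399.0000
worst-case relative error ≤ 399.0000 × 1/975 = 0.4092
solve Ax = b  →  x = [0.4567 -1.2461 0.1332]
2-norm of b is 4.4721; of x, 1.3338
Δx = A⁻¹·δb where δb = 1/975·4.4721·d; ‖Δx‖ = 0.1525
realised ‖Δx‖/‖x‖ = 0.1143
so the bound overstates the realised error by a factor of ≈ 3.5791 (computed from the unrounded values)

0.1143
0.4092


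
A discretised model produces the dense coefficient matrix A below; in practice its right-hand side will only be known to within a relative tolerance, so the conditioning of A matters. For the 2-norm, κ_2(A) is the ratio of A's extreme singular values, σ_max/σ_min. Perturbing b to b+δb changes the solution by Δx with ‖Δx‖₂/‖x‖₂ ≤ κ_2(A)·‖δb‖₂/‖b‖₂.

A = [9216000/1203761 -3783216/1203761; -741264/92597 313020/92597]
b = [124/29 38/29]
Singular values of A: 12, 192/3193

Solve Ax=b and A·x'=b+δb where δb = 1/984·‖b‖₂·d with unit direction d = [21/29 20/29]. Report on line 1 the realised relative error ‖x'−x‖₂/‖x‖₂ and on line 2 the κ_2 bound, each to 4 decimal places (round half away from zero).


largest singular value 12, smallest 192/3193
κ_2(A) = 12 / (192/3193) = 199.5625
bound on ‖Δx‖/‖x‖: κ·ε = 199.5625·1/984 = 0.2028
solve Ax = b  →  x = [25.7388 61.3397]
2-norm of b is 4.4721; of x, 66.5210
with δb = [0.0033 0.0031], A·Δx = δb → ‖Δx‖ = 0.0756
dividing the unrounded norms, ‖Δx‖/‖x‖ = 0.0011
so the bound overstates the realised error by a factor of ≈ 178.4947 (computed from the unrounded values)

0.0011
0.2028


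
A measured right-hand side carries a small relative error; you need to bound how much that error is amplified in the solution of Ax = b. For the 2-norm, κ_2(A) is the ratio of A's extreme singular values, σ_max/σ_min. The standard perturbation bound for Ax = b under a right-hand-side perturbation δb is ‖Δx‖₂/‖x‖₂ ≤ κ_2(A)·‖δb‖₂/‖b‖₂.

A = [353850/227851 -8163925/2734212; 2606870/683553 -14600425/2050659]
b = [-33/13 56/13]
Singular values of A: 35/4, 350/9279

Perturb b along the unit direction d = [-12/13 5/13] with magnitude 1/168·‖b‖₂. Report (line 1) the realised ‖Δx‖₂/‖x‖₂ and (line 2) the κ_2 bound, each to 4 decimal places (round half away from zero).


0.0074
1.3808

from the listed singular values, σ₁ = 35/4, σ_n = 350/9279
κ_2(A) = (35/4) / (350/9279) = 231.9750
κ_2(A)·‖δb‖/‖b‖ = 1.3808
solve Ax = b  →  x = [93.7311 49.6013]
‖b‖ = 5.0000, ‖x‖ = 106.0463
Δx = A⁻¹·δb where δb = 1/168·5.0000·d; ‖Δx‖ = 0.7890
relative error = 0.0074
realised/bound (from unrounded values) ≈ 0.0054


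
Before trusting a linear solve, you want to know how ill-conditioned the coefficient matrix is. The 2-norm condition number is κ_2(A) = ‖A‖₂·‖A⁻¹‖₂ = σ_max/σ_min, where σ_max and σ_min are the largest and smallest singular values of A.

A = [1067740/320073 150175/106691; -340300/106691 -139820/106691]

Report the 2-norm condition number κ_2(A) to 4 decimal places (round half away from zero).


form AᵀA = [15354400/720801 2132500/240267; 2132500/240267 296225/80089] with trace 18020425/720801 and determinant 10000/720801
char-poly roots: 25 and 400/720801
so κ_2 = √(25 / (400/720801)) = 212.2500

212.2500


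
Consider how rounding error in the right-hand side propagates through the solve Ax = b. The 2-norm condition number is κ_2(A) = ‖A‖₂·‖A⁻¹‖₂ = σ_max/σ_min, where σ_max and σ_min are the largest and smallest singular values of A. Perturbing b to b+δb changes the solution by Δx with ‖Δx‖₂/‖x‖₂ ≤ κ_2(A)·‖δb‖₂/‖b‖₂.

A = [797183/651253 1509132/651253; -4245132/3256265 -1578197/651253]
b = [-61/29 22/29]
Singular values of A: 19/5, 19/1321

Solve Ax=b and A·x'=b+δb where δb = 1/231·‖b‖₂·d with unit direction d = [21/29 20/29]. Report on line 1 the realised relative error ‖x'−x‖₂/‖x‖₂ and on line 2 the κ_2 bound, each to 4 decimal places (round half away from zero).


σ_max = 19/5, σ_min = 19/1321
κ_2(A) = (19/5) / (19/1321) = 264.2000
κ_2(A)·‖δb‖/‖b‖ = 1.1437
solve Ax = b  →  x = [61.0991 -33.1827]
2-norm of b is 2.2361; of x, 69.5283
with δb = [0.0070 0.0067], A·Δx = δb → ‖Δx‖ = 0.6730
relative error = 0.0097
so the bound overstates the realised error by a factor of ≈ 118.1572 (computed from the unrounded values)

0.0097
1.1437


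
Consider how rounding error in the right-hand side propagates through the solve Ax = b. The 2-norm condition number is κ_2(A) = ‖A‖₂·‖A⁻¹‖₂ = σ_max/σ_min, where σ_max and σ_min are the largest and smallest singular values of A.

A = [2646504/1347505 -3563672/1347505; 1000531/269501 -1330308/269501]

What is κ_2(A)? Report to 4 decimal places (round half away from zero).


396.3250

M = AᵀA = [110832319969/6282940225 -147773813292/6282940225; -147773813292/6282940225 197033711056/6282940225]. tr(M)=12314641241/251317609, det(M)=3841600/251317609
solving λ² − 12314641241/251317609·λ + 3841600/251317609 = 0 gives λ = 49, 78400/251317609
κ = σ_max/σ_min = 7/(280/15853) = 396.3250


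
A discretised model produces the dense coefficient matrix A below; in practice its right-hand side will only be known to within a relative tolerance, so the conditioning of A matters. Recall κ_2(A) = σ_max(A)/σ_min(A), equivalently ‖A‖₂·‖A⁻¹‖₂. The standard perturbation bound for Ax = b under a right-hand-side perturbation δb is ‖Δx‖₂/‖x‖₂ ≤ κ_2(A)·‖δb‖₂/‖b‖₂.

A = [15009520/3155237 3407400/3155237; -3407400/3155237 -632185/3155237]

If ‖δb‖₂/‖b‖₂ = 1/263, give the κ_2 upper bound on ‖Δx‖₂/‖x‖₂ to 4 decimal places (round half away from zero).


form AᵀA = [140925678400/5922379849 31705857000/5922379849; 31705857000/5922379849 7144576225/5922379849] with trace 88084625/3523129 and determinant 160000/3523129
solving λ² − 88084625/3523129·λ + 160000/3523129 = 0 gives λ = 25, 6400/3523129
σ_max=√25=5, σ_min=√(6400/3523129)=(80/1877) → κ = 117.3125
perturbation bound = 117.3125·1/263 = 0.4461

0.4461


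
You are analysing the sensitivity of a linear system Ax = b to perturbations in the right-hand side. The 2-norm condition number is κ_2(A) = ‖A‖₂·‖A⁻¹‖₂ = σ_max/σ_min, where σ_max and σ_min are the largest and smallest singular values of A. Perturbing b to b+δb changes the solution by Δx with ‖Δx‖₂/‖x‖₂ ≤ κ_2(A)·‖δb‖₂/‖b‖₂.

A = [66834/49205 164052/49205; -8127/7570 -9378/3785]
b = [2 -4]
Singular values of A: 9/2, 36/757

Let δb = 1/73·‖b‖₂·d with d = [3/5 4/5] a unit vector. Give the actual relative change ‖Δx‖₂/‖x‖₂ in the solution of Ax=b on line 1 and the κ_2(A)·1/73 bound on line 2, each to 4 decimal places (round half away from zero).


largest singular value 9/2, smallest 36/757
condition number: (9/2) ÷ (36/757) = 94.6250
κ_2(A)·‖δb‖/‖b‖ = 1.2962
solve Ax = b  →  x = [39.1624 -15.3547]
‖b‖ = 4.4721, ‖x‖ = 42.0649
δb = ε·‖b‖·d = [0.0368 0.0490]; solving A·Δx = δb gives ‖Δx‖ = 1.2882
realised ‖Δx‖/‖x‖ = 0.0306
so the bound overstates the realised error by a factor of ≈ 42.3270 (computed from the unrounded values)

0.0306
1.2962


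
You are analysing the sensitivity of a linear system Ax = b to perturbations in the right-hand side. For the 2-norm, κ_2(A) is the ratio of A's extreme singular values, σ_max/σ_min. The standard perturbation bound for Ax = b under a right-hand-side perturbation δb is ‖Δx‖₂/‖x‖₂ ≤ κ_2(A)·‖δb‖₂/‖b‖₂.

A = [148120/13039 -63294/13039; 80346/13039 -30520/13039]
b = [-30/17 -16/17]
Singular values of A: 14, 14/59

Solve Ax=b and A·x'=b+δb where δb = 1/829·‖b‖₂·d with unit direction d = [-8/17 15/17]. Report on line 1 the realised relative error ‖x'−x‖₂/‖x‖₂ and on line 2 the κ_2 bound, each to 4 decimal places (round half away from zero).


0.0712
0.0712

from the listed singular values, σ₁ = 14, σ_n = 14/59
κ_2(A) = 14 / (14/59) = 59.0000
perturbation bound = 59.0000·1/829 = 0.0712
solve Ax = b  →  x = [-0.1319 0.0549]
‖b‖₂ = 2.0000 and ‖x‖₂ = 0.1429
re-solving with b+δb shifts x by Δx of norm 0.0102
relative error = 0.0712
so the bound is sharp here: realised error equals the bound


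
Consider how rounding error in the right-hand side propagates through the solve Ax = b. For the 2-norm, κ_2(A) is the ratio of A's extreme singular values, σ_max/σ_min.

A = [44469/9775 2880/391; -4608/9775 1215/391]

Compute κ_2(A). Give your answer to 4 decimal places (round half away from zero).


AᵀA = [3197961/152881 4898880/152881; 4898880/152881 9770625/152881]; tr = 44874/529, det = 164025/529
λ_max, λ_min = (44874/529 ± √1666598976/279841)/2 = 81, 2025/529
κ_2(A) = √(λ_max/λ_min) = √(81 / (2025/529)) = 4.6000

4.6000
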